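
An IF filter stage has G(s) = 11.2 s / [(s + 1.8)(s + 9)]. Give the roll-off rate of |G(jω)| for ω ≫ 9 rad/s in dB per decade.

-20 dB/decade

With 1 zero and 2 poles, the high-frequency asymptotic slope is 20 × (1 − 2) = -20 dB/decade.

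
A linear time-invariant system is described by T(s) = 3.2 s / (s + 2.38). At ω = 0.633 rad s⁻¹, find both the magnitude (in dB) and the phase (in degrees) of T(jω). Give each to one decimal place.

|j0.633| = 0.633
|j0.633 + 2.38| = √(0.633² + 2.38²) = 2.463
|T(j0.633)| = 3.2 × 0.633 / 2.463 = 0.8225
20 log₁₀(0.8225) = -1.70 dB
∠(j0.633) = 90.00°
∠(j0.633 + 2.38) = arctan(0.633/2.38) = 14.89°
∠T(j0.633) = 90.00° − 14.89° = 75.11°

|T| = -1.7 dB, ∠T = 75.1 deg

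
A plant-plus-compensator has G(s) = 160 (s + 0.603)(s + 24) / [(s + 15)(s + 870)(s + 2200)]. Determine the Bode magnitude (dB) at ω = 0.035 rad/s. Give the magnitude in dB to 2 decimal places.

|j0.035 + 0.603| = √(0.035² + 0.603²) = 0.604
|j0.035 + 24| = √(0.035² + 24²) = 24
|j0.035 + 15| = √(0.035² + 15²) = 15
|j0.035 + 870| = √(0.035² + 870²) = 870
|j0.035 + 2200| = √(0.035² + 2200²) = 2200
|G(j0.035)| = 160 × 0.604 × 24 / (15 × 870 × 2200) = 8.0788e-05
20 log₁₀(8.0788e-05) = -81.853 dB

-81.85 dB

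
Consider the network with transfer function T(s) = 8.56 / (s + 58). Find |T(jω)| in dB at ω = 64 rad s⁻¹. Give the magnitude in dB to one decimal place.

|j64 + 58| = √(64² + 58²) = 86.37
|T(j64)| = 8.56 / 86.37 = 0.099107
20 log₁₀(0.099107) = -20.08 dB

-20.1 dB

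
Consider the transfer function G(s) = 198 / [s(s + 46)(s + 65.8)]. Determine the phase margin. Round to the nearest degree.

90 deg

Gain crossover: |G(jω)| = 1 at ω ≈ 0.0654 rad s⁻¹.
∠G(j0.0654) = −90° − arctan(0.0654/46) − arctan(0.0654/65.8) ≈ -90.14°
PM = 180° + (-90.14°) = 89.86°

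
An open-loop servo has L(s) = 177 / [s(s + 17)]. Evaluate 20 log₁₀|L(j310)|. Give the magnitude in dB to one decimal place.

-54.7 dB

|j310 + 17| = √(310² + 17²) = 310.5
|j310| = 310
|L(j310)| = 177 / (310.5 × 310) = 0.0018391
20 log₁₀(0.0018391) = -54.71 dB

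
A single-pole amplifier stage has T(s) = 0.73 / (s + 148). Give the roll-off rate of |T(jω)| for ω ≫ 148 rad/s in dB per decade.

With 0 zeros and 1 pole, the high-frequency asymptotic slope is 20 × (0 − 1) = -20 dB/decade.

-20 dB/decade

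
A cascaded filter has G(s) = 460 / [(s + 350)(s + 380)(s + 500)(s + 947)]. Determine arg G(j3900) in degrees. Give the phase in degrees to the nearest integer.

-328 deg

∠(j3900 + 350) = arctan(3900/350) = 84.87°
∠(j3900 + 380) = arctan(3900/380) = 84.43°
∠(j3900 + 500) = arctan(3900/500) = 82.69°
∠(j3900 + 947) = arctan(3900/947) = 76.35°
∠G(j3900) = − (84.87° + 84.43° + 82.69° + 76.35°) = -328.35°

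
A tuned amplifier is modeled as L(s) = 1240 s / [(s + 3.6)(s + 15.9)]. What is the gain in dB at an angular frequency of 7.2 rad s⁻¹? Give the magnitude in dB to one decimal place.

|j7.2| = 7.2
|j7.2 + 3.6| = √(7.2² + 3.6²) = 8.05
|j7.2 + 15.9| = √(7.2² + 15.9²) = 17.45
|L(j7.2)| = 1240 × 7.2 / (8.05 × 17.45) = 63.543
20 log₁₀(63.543) = 36.06 dB

36.1 dB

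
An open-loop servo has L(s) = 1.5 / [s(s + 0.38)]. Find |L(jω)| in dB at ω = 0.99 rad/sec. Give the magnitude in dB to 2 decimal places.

|j0.99 + 0.38| = √(0.99² + 0.38²) = 1.06
|j0.99| = 0.99
|L(j0.99)| = 1.5 / (1.06 × 0.99) = 1.4288
20 log₁₀(1.4288) = 3.100 dB

3.10 dB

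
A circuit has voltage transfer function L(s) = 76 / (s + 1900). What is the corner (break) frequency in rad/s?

The single real pole at s = −1900 gives a corner at ω = 1900 rad/s.

1900 rad/s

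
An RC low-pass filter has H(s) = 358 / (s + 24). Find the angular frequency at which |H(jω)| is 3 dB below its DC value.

For a single-pole low-pass, the −3 dB point is at the pole: ω = 24 rad/s.

24 rad/s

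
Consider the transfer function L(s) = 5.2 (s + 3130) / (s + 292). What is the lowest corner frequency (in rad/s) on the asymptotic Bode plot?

292 rad/s

Break frequencies occur at each pole and zero magnitude: 292 rad/s, 3130 rad/s.
The lowest is 292 rad/s.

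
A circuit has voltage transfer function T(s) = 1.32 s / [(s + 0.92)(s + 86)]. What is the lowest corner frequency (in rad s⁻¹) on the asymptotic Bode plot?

0.92 rad s⁻¹

Break frequencies occur at each pole and zero magnitude: 0.92 rad s⁻¹, 86 rad s⁻¹.
The lowest is 0.92 rad s⁻¹.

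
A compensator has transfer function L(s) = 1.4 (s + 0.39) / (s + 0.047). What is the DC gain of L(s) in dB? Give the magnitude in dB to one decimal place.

21.3 dB

L(0) = 1.4 × 0.39 / 0.047 = 11.617
20 log₁₀(11.617) = 21.30 dB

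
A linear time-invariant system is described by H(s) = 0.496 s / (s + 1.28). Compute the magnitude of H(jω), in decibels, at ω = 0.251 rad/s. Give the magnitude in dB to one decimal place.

-20.4 dB

|j0.251| = 0.251
|j0.251 + 1.28| = √(0.251² + 1.28²) = 1.304
|H(j0.251)| = 0.496 × 0.251 / 1.304 = 0.095445
20 log₁₀(0.095445) = -20.40 dB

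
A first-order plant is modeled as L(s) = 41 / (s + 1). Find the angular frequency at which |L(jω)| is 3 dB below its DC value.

For a single-pole low-pass, the −3 dB point is at the pole: ω = 1 rad s⁻¹.

1 rad s⁻¹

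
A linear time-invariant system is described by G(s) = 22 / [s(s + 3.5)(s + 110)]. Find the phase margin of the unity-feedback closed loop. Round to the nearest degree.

89°

Gain crossover: |G(jω)| = 1 at ω ≈ 0.0571 rad s⁻¹.
∠G(j0.0571) = −90° − arctan(0.0571/3.5) − arctan(0.0571/110) ≈ -90.96°
PM = 180° + (-90.96°) = 89.04°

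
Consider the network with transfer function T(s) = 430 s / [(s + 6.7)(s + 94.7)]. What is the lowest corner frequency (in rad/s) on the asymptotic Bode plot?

6.7 rad/s

Break frequencies occur at each pole and zero magnitude: 6.7 rad/s, 94.7 rad/s.
The lowest is 6.7 rad/s.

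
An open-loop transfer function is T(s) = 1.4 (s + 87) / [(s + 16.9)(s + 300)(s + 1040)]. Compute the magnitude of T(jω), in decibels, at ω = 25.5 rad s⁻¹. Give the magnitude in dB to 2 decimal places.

-97.56 dB

|j25.5 + 87| = √(25.5² + 87²) = 90.66
|j25.5 + 16.9| = √(25.5² + 16.9²) = 30.59
|j25.5 + 300| = √(25.5² + 300²) = 301.1
|j25.5 + 1040| = √(25.5² + 1040²) = 1040
|T(j25.5)| = 1.4 × 90.66 / (30.59 × 301.1 × 1040) = 1.3246e-05
20 log₁₀(1.3246e-05) = -97.558 dB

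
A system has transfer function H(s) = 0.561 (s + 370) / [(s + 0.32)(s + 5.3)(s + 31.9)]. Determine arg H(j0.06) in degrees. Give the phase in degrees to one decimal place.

-11.4°

∠(j0.06 + 370) = arctan(0.06/370) = 0.01°
∠(j0.06 + 0.32) = arctan(0.06/0.32) = 10.62°
∠(j0.06 + 5.3) = arctan(0.06/5.3) = 0.65°
∠(j0.06 + 31.9) = arctan(0.06/31.9) = 0.11°
∠H(j0.06) = 0.01° − (10.62° + 0.65° + 0.11°) = -11.37°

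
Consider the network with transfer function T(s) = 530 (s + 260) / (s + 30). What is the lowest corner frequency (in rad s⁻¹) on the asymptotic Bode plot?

Break frequencies occur at each pole and zero magnitude: 30 rad s⁻¹, 260 rad s⁻¹.
The lowest is 30 rad s⁻¹.

30 rad s⁻¹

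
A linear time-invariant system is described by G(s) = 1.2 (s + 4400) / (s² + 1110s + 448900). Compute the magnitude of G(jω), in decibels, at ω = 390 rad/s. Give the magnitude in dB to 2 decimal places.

|j390 + 4400| = √(390² + 4400²) = 4417
|(j390)² + 1110(j390) + 448900| = |2.968e+05 + j4.329e+05| = 5.249e+05
|G(j390)| = 1.2 × 4417 / 5.249e+05 = 0.010099
20 log₁₀(0.010099) = -39.914 dB

-39.91 dB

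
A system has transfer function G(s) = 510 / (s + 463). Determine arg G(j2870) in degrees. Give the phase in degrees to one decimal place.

-80.8 deg

∠(j2870 + 463) = arctan(2870/463) = 80.84°
∠G(j2870) = −80.84° = -80.84°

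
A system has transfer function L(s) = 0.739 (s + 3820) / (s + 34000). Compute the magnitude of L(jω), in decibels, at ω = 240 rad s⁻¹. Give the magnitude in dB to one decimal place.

-21.6 dB

|j240 + 3820| = √(240² + 3820²) = 3828
|j240 + 34000| = √(240² + 34000²) = 3.4e+04
|L(j240)| = 0.739 × 3828 / 3.4e+04 = 0.08319
20 log₁₀(0.08319) = -21.60 dB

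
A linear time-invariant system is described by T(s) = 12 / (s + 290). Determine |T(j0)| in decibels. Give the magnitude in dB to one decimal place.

T(0) = 12 / 290 = 0.041379
20 log₁₀(0.041379) = -27.66 dB

-27.7 dB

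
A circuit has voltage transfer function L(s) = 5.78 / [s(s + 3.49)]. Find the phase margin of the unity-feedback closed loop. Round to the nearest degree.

Gain crossover: |L(jω)| = 1 at ω ≈ 1.52 rad/s.
∠L(j1.52) = −90° − arctan(1.52/3.49) ≈ -113.52°
PM = 180° + (-113.52°) = 66.48°

66°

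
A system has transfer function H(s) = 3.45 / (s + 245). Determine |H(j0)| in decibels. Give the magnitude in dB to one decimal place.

H(0) = 3.45 / 245 = 0.014082
20 log₁₀(0.014082) = -37.03 dB

-37.0 dB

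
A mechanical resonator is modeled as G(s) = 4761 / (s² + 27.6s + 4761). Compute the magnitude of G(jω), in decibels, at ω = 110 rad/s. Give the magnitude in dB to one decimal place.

-4.4 dB

|(j110)² + 27.6(j110) + 4761| = |-7339 + j3036| = 7942
|G(j110)| = 4761 / 7942 = 0.59946
20 log₁₀(0.59946) = -4.44 dB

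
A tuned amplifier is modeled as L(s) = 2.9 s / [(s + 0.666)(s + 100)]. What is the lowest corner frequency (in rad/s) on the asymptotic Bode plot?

Break frequencies occur at each pole and zero magnitude: 0.666 rad/s, 100 rad/s.
The lowest is 0.666 rad/s.

0.666 rad/s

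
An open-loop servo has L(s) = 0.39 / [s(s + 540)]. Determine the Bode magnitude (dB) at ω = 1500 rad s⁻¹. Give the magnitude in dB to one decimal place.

|j1500 + 540| = √(1500² + 540²) = 1594
|j1500| = 1500
|L(j1500)| = 0.39 / (1594 × 1500) = 1.6309e-07
20 log₁₀(1.6309e-07) = -135.75 dB

-135.8 dB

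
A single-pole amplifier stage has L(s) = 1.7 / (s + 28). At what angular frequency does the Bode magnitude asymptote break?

28 rad/s

The single real pole at s = −28 gives a corner at ω = 28 rad/s.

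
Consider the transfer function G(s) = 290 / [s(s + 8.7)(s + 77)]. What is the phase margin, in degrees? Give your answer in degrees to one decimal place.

86.8°

Gain crossover: |G(jω)| = 1 at ω ≈ 0.432 rad s⁻¹.
∠G(j0.432) = −90° − arctan(0.432/8.7) − arctan(0.432/77) ≈ -93.17°
PM = 180° + (-93.17°) = 86.83°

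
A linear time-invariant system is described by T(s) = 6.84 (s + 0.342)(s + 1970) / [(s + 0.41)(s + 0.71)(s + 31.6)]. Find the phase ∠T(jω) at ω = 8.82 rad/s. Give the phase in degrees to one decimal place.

∠(j8.82 + 0.342) = arctan(8.82/0.342) = 87.78°
∠(j8.82 + 1970) = arctan(8.82/1970) = 0.26°
∠(j8.82 + 0.41) = arctan(8.82/0.41) = 87.34°
∠(j8.82 + 0.71) = arctan(8.82/0.71) = 85.40°
∠(j8.82 + 31.6) = arctan(8.82/31.6) = 15.60°
∠T(j8.82) = 87.78° + 0.26° − (87.34° + 85.40° + 15.60°) = -100.30°

-100.3°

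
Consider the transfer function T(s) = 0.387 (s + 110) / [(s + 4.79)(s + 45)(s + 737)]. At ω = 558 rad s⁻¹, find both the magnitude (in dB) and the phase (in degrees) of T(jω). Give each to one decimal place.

|j558 + 110| = √(558² + 110²) = 568.7
|j558 + 4.79| = √(558² + 4.79²) = 558
|j558 + 45| = √(558² + 45²) = 559.8
|j558 + 737| = √(558² + 737²) = 924.4
|T(j558)| = 0.387 × 568.7 / (558 × 559.8 × 924.4) = 7.622e-07
20 log₁₀(7.622e-07) = -122.36 dB
∠(j558 + 110) = arctan(558/110) = 78.85°
∠(j558 + 4.79) = arctan(558/4.79) = 89.51°
∠(j558 + 45) = arctan(558/45) = 85.39°
∠(j558 + 737) = arctan(558/737) = 37.13°
∠T(j558) = 78.85° − (89.51° + 85.39° + 37.13°) = -133.18°

|T| = -122.4 dB, ∠T = -133.2°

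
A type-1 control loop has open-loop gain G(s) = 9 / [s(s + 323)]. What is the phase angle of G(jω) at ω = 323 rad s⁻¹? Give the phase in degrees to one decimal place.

∠(j323 + 323) = arctan(323/323) = 45.00°
∠(j323) = 90.00°
∠G(j323) = − (45.00° + 90.00°) = -135.00°

-135.0°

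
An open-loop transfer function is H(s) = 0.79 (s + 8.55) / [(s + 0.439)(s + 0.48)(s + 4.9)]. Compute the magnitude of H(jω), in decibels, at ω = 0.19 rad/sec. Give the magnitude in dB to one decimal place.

14.9 dB

|j0.19 + 8.55| = √(0.19² + 8.55²) = 8.552
|j0.19 + 0.439| = √(0.19² + 0.439²) = 0.4784
|j0.19 + 0.48| = √(0.19² + 0.48²) = 0.5162
|j0.19 + 4.9| = √(0.19² + 4.9²) = 4.904
|H(j0.19)| = 0.79 × 8.552 / (0.4784 × 0.5162 × 4.904) = 5.5793
20 log₁₀(5.5793) = 14.93 dB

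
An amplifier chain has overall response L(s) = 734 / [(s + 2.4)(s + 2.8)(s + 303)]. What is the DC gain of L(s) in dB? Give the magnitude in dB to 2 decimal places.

-8.86 dB

L(0) = 734 / (2.4 × 2.8 × 303) = 0.36048
20 log₁₀(0.36048) = -8.862 dB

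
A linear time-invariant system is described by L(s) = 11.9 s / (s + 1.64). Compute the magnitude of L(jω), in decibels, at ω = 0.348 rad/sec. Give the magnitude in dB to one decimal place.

|j0.348| = 0.348
|j0.348 + 1.64| = √(0.348² + 1.64²) = 1.677
|L(j0.348)| = 11.9 × 0.348 / 1.677 = 2.4701
20 log₁₀(2.4701) = 7.85 dB

7.9 dB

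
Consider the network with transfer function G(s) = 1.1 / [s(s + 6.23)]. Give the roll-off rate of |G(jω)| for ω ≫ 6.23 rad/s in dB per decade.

With 0 zeros and 2 poles, the high-frequency asymptotic slope is 20 × (0 − 2) = -40 dB/decade.

-40 dB/decade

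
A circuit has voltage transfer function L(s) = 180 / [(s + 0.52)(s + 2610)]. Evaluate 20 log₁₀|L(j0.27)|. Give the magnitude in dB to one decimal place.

|j0.27 + 0.52| = √(0.27² + 0.52²) = 0.5859
|j0.27 + 2610| = √(0.27² + 2610²) = 2610
|L(j0.27)| = 180 / (0.5859 × 2610) = 0.11771
20 log₁₀(0.11771) = -18.58 dB

-18.6 dB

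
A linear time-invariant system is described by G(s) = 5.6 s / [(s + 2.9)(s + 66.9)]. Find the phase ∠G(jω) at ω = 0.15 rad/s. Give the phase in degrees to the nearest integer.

87 deg

∠(j0.15) = 90.00°
∠(j0.15 + 2.9) = arctan(0.15/2.9) = 2.96°
∠(j0.15 + 66.9) = arctan(0.15/66.9) = 0.13°
∠G(j0.15) = 90.00° − (2.96° + 0.13°) = 86.91°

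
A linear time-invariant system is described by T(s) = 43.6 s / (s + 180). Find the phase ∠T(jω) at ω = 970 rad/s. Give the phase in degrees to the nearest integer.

∠(j970) = 90.00°
∠(j970 + 180) = arctan(970/180) = 79.49°
∠T(j970) = 90.00° − 79.49° = 10.51°

11 deg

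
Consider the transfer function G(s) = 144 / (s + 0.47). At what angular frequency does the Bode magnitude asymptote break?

The single real pole at s = −0.47 gives a corner at ω = 0.47 rad/sec.

0.47 rad/sec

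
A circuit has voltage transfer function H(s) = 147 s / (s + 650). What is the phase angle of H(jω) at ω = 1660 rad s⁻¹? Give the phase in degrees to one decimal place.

21.4°

∠(j1660) = 90.00°
∠(j1660 + 650) = arctan(1660/650) = 68.62°
∠H(j1660) = 90.00° − 68.62° = 21.38°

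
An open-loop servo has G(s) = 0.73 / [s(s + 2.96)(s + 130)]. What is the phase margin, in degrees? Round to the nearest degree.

90°

Gain crossover: |G(jω)| = 1 at ω ≈ 0.0019 rad/s.
∠G(j0.0019) = −90° − arctan(0.0019/2.96) − arctan(0.0019/130) ≈ -90.04°
PM = 180° + (-90.04°) = 89.96°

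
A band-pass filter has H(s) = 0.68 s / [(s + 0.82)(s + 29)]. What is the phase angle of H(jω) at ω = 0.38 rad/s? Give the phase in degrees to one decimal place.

∠(j0.38) = 90.00°
∠(j0.38 + 0.82) = arctan(0.38/0.82) = 24.86°
∠(j0.38 + 29) = arctan(0.38/29) = 0.75°
∠H(j0.38) = 90.00° − (24.86° + 0.75°) = 64.39°

64.4°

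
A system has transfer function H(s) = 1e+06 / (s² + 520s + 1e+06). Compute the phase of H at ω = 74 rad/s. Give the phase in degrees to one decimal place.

∠[(j74)² + 520(j74) + 1e+06] = ∠[9.9452e+05 + j38480] = 2.22°
∠H(j74) = −2.22° = -2.22°

-2.2°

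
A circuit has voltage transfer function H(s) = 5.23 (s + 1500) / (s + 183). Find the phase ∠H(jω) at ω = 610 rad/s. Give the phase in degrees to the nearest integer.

∠(j610 + 1500) = arctan(610/1500) = 22.13°
∠(j610 + 183) = arctan(610/183) = 73.30°
∠H(j610) = 22.13° − 73.30° = -51.17°

-51 deg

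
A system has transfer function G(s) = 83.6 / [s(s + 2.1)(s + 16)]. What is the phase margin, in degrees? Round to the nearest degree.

Gain crossover: |G(jω)| = 1 at ω ≈ 1.85 rad/s.
∠G(j1.85) = −90° − arctan(1.85/2.1) − arctan(1.85/16) ≈ -138.03°
PM = 180° + (-138.03°) = 41.97°

42°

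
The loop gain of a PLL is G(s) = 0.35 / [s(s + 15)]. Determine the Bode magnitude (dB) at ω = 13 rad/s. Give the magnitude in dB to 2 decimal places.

|j13 + 15| = √(13² + 15²) = 19.85
|j13| = 13
|G(j13)| = 0.35 / (19.85 × 13) = 0.0013564
20 log₁₀(0.0013564) = -57.352 dB

-57.35 dB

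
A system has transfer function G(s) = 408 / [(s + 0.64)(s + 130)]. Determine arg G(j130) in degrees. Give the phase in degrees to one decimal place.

∠(j130 + 0.64) = arctan(130/0.64) = 89.72°
∠(j130 + 130) = arctan(130/130) = 45.00°
∠G(j130) = − (89.72° + 45.00°) = -134.72°

-134.7°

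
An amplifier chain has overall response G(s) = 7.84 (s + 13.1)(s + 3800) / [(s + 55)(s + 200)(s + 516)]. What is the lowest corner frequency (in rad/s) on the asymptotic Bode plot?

13.1 rad/s

Break frequencies occur at each pole and zero magnitude: 13.1 rad/s, 55 rad/s, 200 rad/s, 516 rad/s, 3800 rad/s.
The lowest is 13.1 rad/s.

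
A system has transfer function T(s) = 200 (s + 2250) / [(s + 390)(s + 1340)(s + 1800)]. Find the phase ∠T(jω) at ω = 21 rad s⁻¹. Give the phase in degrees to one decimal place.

-4.1 deg

∠(j21 + 2250) = arctan(21/2250) = 0.53°
∠(j21 + 390) = arctan(21/390) = 3.08°
∠(j21 + 1340) = arctan(21/1340) = 0.90°
∠(j21 + 1800) = arctan(21/1800) = 0.67°
∠T(j21) = 0.53° − (3.08° + 0.90° + 0.67°) = -4.11°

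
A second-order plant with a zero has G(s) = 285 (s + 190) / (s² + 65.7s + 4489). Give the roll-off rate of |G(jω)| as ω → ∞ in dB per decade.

-20 dB/decade

With 1 zero and 2 poles, the high-frequency asymptotic slope is 20 × (1 − 2) = -20 dB/decade.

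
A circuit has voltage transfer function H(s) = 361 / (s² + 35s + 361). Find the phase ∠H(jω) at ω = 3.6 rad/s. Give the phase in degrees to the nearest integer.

∠[(j3.6)² + 35(j3.6) + 361] = ∠[348.04 + j126] = 19.90°
∠H(j3.6) = −19.90° = -19.90°

-20 deg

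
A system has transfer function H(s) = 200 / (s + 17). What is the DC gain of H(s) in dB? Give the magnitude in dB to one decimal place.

H(0) = 200 / 17 = 11.765
20 log₁₀(11.765) = 21.41 dB

21.4 dB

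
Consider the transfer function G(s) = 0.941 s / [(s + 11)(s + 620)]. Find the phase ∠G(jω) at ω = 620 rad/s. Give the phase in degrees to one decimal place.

-44.0 deg

∠(j620) = 90.00°
∠(j620 + 11) = arctan(620/11) = 88.98°
∠(j620 + 620) = arctan(620/620) = 45.00°
∠G(j620) = 90.00° − (88.98° + 45.00°) = -43.98°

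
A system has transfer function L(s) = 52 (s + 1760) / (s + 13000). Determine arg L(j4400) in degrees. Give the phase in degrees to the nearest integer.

∠(j4400 + 1760) = arctan(4400/1760) = 68.20°
∠(j4400 + 13000) = arctan(4400/13000) = 18.70°
∠L(j4400) = 68.20° − 18.70° = 49.50°

49°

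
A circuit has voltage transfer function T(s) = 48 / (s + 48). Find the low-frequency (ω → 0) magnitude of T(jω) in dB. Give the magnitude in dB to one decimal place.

T(0) = 48 / 48 = 1
20 log₁₀(1) = 0.00 dB

0.0 dB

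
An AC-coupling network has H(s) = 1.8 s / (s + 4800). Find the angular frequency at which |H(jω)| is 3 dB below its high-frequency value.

4800 rad s⁻¹

For a single-pole high-pass, the −3 dB point is at the pole: ω = 4800 rad s⁻¹.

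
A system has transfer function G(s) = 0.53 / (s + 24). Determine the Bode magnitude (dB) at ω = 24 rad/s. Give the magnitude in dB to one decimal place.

|j24 + 24| = √(24² + 24²) = 33.94
|G(j24)| = 0.53 / 33.94 = 0.015615
20 log₁₀(0.015615) = -36.13 dB

-36.1 dB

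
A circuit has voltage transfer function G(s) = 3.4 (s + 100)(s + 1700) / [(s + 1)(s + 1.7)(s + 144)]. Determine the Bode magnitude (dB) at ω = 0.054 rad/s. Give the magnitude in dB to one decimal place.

67.4 dB

|j0.054 + 100| = √(0.054² + 100²) = 100
|j0.054 + 1700| = √(0.054² + 1700²) = 1700
|j0.054 + 1| = √(0.054² + 1²) = 1.001
|j0.054 + 1.7| = √(0.054² + 1.7²) = 1.701
|j0.054 + 144| = √(0.054² + 144²) = 144
|G(j0.054)| = 3.4 × 100 × 1700 / (1.001 × 1.701 × 144) = 2356.5
20 log₁₀(2356.5) = 67.45 dB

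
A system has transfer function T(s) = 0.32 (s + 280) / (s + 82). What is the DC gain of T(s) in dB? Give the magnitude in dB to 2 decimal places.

0.77 dB

T(0) = 0.32 × 280 / 82 = 1.0927
20 log₁₀(1.0927) = 0.770 dB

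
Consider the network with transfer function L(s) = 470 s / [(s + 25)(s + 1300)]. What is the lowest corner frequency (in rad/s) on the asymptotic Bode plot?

25 rad/s

Break frequencies occur at each pole and zero magnitude: 25 rad/s, 1300 rad/s.
The lowest is 25 rad/s.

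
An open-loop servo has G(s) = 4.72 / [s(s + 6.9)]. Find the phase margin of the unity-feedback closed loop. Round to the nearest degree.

84°

Gain crossover: |G(jω)| = 1 at ω ≈ 0.681 rad s⁻¹.
∠G(j0.681) = −90° − arctan(0.681/6.9) ≈ -95.63°
PM = 180° + (-95.63°) = 84.37°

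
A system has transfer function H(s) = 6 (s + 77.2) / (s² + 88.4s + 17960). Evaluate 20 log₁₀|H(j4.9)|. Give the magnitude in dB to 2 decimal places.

|j4.9 + 77.2| = √(4.9² + 77.2²) = 77.36
|(j4.9)² + 88.4(j4.9) + 17960| = |17936 + j433.16| = 1.794e+04
|H(j4.9)| = 6 × 77.36 / 1.794e+04 = 0.02587
20 log₁₀(0.02587) = -31.744 dB

-31.74 dB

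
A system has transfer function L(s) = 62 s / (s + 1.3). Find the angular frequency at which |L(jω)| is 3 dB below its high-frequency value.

1.3 rad/sec

For a single-pole high-pass, the −3 dB point is at the pole: ω = 1.3 rad/sec.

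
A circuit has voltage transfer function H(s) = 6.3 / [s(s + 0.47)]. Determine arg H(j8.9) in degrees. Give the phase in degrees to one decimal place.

-177.0 deg

∠(j8.9 + 0.47) = arctan(8.9/0.47) = 86.98°
∠(j8.9) = 90.00°
∠H(j8.9) = − (86.98° + 90.00°) = -176.98°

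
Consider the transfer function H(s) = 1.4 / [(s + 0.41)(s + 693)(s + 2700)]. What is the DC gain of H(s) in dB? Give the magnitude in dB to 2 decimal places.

H(0) = 1.4 / (0.41 × 693 × 2700) = 1.8249e-06
20 log₁₀(1.8249e-06) = -114.775 dB

-114.78 dB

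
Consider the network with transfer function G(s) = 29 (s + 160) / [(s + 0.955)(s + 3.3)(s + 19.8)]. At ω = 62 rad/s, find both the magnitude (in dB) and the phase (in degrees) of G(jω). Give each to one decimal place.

|G| = -34.0 dB, ∠G = -227.2°

|j62 + 160| = √(62² + 160²) = 171.6
|j62 + 0.955| = √(62² + 0.955²) = 62.01
|j62 + 3.3| = √(62² + 3.3²) = 62.09
|j62 + 19.8| = √(62² + 19.8²) = 65.08
|G(j62)| = 29 × 171.6 / (62.01 × 62.09 × 65.08) = 0.019859
20 log₁₀(0.019859) = -34.04 dB
∠(j62 + 160) = arctan(62/160) = 21.18°
∠(j62 + 0.955) = arctan(62/0.955) = 89.12°
∠(j62 + 3.3) = arctan(62/3.3) = 86.95°
∠(j62 + 19.8) = arctan(62/19.8) = 72.29°
∠G(j62) = 21.18° − (89.12° + 86.95° + 72.29°) = -227.18°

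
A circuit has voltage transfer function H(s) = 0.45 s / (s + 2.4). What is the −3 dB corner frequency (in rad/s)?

For a single-pole high-pass, the −3 dB point is at the pole: ω = 2.4 rad/s.

2.4 rad/s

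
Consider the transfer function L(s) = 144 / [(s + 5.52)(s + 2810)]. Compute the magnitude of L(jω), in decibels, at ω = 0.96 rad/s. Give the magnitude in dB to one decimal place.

|j0.96 + 5.52| = √(0.96² + 5.52²) = 5.603
|j0.96 + 2810| = √(0.96² + 2810²) = 2810
|L(j0.96)| = 144 / (5.603 × 2810) = 0.0091463
20 log₁₀(0.0091463) = -40.78 dB

-40.8 dB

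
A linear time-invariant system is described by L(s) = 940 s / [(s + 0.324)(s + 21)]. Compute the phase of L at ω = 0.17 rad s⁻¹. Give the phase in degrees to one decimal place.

61.9°

∠(j0.17) = 90.00°
∠(j0.17 + 0.324) = arctan(0.17/0.324) = 27.69°
∠(j0.17 + 21) = arctan(0.17/21) = 0.46°
∠L(j0.17) = 90.00° − (27.69° + 0.46°) = 61.85°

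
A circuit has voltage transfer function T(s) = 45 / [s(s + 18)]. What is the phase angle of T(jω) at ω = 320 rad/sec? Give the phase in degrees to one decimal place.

-176.8 deg

∠(j320 + 18) = arctan(320/18) = 86.78°
∠(j320) = 90.00°
∠T(j320) = − (86.78° + 90.00°) = -176.78°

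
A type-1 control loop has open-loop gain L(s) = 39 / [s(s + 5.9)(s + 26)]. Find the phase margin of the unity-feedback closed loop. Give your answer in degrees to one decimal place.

87.0°

Gain crossover: |L(jω)| = 1 at ω ≈ 0.254 rad s⁻¹.
∠L(j0.254) = −90° − arctan(0.254/5.9) − arctan(0.254/26) ≈ -93.02°
PM = 180° + (-93.02°) = 86.98°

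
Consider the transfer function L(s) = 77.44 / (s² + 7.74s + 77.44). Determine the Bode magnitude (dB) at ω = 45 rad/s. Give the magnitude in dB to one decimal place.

|(j45)² + 7.74(j45) + 77.44| = |-1947.6 + j348.3| = 1978
|L(j45)| = 77.44 / 1978 = 0.039142
20 log₁₀(0.039142) = -28.15 dB

-28.1 dB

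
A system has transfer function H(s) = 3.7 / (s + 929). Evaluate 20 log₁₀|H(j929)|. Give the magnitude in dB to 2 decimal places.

-51.01 dB

|j929 + 929| = √(929² + 929²) = 1314
|H(j929)| = 3.7 / 1314 = 0.0028162
20 log₁₀(0.0028162) = -51.007 dB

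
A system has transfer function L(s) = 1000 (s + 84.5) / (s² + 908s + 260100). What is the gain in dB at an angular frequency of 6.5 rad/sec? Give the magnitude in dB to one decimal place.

-9.7 dB

|j6.5 + 84.5| = √(6.5² + 84.5²) = 84.75
|(j6.5)² + 908(j6.5) + 260100| = |2.6006e+05 + j5902| = 2.601e+05
|L(j6.5)| = 1000 × 84.75 / 2.601e+05 = 0.3258
20 log₁₀(0.3258) = -9.74 dB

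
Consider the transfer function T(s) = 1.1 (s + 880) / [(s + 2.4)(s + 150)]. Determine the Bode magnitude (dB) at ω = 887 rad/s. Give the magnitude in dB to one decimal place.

-55.3 dB

|j887 + 880| = √(887² + 880²) = 1249
|j887 + 2.4| = √(887² + 2.4²) = 887
|j887 + 150| = √(887² + 150²) = 899.6
|T(j887)| = 1.1 × 1249 / (887 × 899.6) = 0.0017224
20 log₁₀(0.0017224) = -55.28 dB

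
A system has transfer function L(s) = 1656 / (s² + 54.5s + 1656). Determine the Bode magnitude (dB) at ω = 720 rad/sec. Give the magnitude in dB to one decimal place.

|(j720)² + 54.5(j720) + 1656| = |-5.1674e+05 + j39240| = 5.182e+05
|L(j720)| = 1656 / 5.182e+05 = 0.0031955
20 log₁₀(0.0031955) = -49.91 dB

-49.9 dB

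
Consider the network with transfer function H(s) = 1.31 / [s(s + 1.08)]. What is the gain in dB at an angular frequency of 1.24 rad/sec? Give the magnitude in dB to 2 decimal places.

|j1.24 + 1.08| = √(1.24² + 1.08²) = 1.644
|j1.24| = 1.24
|H(j1.24)| = 1.31 / (1.644 × 1.24) = 0.64246
20 log₁₀(0.64246) = -3.843 dB

-3.84 dB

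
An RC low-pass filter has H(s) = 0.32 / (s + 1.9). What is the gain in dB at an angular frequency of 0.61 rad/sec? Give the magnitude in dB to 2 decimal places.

-15.90 dB

|j0.61 + 1.9| = √(0.61² + 1.9²) = 1.996
|H(j0.61)| = 0.32 / 1.996 = 0.16036
20 log₁₀(0.16036) = -15.898 dB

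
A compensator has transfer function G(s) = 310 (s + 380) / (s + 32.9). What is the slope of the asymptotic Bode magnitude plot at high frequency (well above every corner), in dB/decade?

0 dB/decade

With 1 zero and 1 pole, the high-frequency asymptotic slope is 20 × (1 − 1) = 0 dB/decade.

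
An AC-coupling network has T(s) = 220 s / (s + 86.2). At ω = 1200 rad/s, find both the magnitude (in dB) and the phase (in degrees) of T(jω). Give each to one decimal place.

|j1200| = 1200
|j1200 + 86.2| = √(1200² + 86.2²) = 1203
|T(j1200)| = 220 × 1200 / 1203 = 219.43
20 log₁₀(219.43) = 46.83 dB
∠(j1200) = 90.00°
∠(j1200 + 86.2) = arctan(1200/86.2) = 85.89°
∠T(j1200) = 90.00° − 85.89° = 4.11°

|T| = 46.8 dB, ∠T = 4.1°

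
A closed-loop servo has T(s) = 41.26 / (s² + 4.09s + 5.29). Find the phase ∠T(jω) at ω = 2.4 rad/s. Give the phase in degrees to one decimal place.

-92.7 deg

∠[(j2.4)² + 4.09(j2.4) + 5.29] = ∠[-0.47 + j9.816] = 92.74°
∠T(j2.4) = −92.74° = -92.74°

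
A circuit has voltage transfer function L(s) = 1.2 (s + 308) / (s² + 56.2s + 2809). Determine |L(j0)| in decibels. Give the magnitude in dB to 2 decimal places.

-17.62 dB

L(0) = 1.2 × 308 / 2809 = 0.13158
20 log₁₀(0.13158) = -17.616 dB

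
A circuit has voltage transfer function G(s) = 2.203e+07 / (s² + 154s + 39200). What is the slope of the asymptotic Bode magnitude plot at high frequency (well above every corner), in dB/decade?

With 0 zeros and 2 poles, the high-frequency asymptotic slope is 20 × (0 − 2) = -40 dB/decade.

-40 dB/decade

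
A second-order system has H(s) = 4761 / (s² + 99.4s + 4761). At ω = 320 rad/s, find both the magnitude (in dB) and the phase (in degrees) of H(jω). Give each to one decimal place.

|(j320)² + 99.4(j320) + 4761| = |-97639 + j31808| = 1.027e+05
|H(j320)| = 4761 / 1.027e+05 = 0.046363
20 log₁₀(0.046363) = -26.68 dB
∠[(j320)² + 99.4(j320) + 4761] = ∠[-97639 + j31808] = 161.96°
∠H(j320) = −161.96° = -161.96°

|H| = -26.7 dB, ∠H = -162.0 deg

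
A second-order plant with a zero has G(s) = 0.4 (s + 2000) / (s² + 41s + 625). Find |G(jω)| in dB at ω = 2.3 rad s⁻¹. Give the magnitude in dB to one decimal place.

|j2.3 + 2000| = √(2.3² + 2000²) = 2000
|(j2.3)² + 41(j2.3) + 625| = |619.71 + j94.3| = 626.8
|G(j2.3)| = 0.4 × 2000 / 626.8 = 1.2762
20 log₁₀(1.2762) = 2.12 dB

2.1 dB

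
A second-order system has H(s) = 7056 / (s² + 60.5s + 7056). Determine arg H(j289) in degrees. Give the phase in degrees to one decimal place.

-167.1 deg

∠[(j289)² + 60.5(j289) + 7056] = ∠[-76465 + j17484] = 167.12°
∠H(j289) = −167.12° = -167.12°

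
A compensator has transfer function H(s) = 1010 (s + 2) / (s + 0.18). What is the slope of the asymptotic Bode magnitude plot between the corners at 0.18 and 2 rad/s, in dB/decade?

-20 dB/decade

In this band the factors already past their corner are: pole at 0.18; net slope = -20 dB/decade.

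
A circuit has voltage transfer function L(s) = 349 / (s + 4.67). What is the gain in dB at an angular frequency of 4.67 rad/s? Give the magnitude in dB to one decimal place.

|j4.67 + 4.67| = √(4.67² + 4.67²) = 6.604
|L(j4.67)| = 349 / 6.604 = 52.844
20 log₁₀(52.844) = 34.46 dB

34.5 dB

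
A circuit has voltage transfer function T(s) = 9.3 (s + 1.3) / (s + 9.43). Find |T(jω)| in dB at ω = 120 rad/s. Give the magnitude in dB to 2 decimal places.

19.34 dB

|j120 + 1.3| = √(120² + 1.3²) = 120
|j120 + 9.43| = √(120² + 9.43²) = 120.4
|T(j120)| = 9.3 × 120 / 120.4 = 9.272
20 log₁₀(9.272) = 19.343 dB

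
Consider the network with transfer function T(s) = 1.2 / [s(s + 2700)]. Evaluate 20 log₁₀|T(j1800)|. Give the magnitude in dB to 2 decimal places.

-133.75 dB

|j1800 + 2700| = √(1800² + 2700²) = 3245
|j1800| = 1800
|T(j1800)| = 1.2 / (3245 × 1800) = 2.0544e-07
20 log₁₀(2.0544e-07) = -133.746 dB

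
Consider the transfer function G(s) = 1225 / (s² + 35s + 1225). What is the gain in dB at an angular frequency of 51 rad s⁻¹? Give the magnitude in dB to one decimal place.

-5.3 dB

|(j51)² + 35(j51) + 1225| = |-1376 + j1785| = 2254
|G(j51)| = 1225 / 2254 = 0.54353
20 log₁₀(0.54353) = -5.30 dB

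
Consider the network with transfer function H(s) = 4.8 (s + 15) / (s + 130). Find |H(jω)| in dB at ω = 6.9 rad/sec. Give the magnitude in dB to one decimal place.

-4.3 dB

|j6.9 + 15| = √(6.9² + 15²) = 16.51
|j6.9 + 130| = √(6.9² + 130²) = 130.2
|H(j6.9)| = 4.8 × 16.51 / 130.2 = 0.60878
20 log₁₀(0.60878) = -4.31 dB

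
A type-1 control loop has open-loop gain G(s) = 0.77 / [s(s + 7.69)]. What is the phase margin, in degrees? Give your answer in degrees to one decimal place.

Gain crossover: |G(jω)| = 1 at ω ≈ 0.1 rad s⁻¹.
∠G(j0.1) = −90° − arctan(0.1/7.69) ≈ -90.75°
PM = 180° + (-90.75°) = 89.25°

89.3°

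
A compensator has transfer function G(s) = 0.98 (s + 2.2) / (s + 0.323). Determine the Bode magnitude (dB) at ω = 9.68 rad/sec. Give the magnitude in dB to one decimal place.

0.0 dB

|j9.68 + 2.2| = √(9.68² + 2.2²) = 9.927
|j9.68 + 0.323| = √(9.68² + 0.323²) = 9.685
|G(j9.68)| = 0.98 × 9.927 / 9.685 = 1.0044
20 log₁₀(1.0044) = 0.04 dB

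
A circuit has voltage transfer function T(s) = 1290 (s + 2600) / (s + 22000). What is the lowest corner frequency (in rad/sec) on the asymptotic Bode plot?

2600 rad/sec

Break frequencies occur at each pole and zero magnitude: 2600 rad/sec, 22000 rad/sec.
The lowest is 2600 rad/sec.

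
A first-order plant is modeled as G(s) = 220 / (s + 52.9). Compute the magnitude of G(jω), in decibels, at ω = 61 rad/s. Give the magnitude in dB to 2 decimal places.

|j61 + 52.9| = √(61² + 52.9²) = 80.74
|G(j61)| = 220 / 80.74 = 2.7247
20 log₁₀(2.7247) = 8.706 dB

8.71 dB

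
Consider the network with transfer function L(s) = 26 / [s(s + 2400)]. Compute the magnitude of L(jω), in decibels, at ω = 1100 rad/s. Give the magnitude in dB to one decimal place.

|j1100 + 2400| = √(1100² + 2400²) = 2640
|j1100| = 1100
|L(j1100)| = 26 / (2640 × 1100) = 8.9529e-06
20 log₁₀(8.9529e-06) = -100.96 dB

-101.0 dB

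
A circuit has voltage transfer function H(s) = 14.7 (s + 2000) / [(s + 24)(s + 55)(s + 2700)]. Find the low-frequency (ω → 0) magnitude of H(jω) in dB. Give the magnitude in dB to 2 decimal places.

-41.67 dB

H(0) = 14.7 × 2000 / (24 × 55 × 2700) = 0.0082492
20 log₁₀(0.0082492) = -41.672 dB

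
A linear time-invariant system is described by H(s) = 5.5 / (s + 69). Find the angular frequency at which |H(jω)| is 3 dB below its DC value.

For a single-pole low-pass, the −3 dB point is at the pole: ω = 69 rad s⁻¹.

69 rad s⁻¹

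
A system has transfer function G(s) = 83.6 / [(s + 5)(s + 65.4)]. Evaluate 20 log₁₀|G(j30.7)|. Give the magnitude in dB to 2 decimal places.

|j30.7 + 5| = √(30.7² + 5²) = 31.1
|j30.7 + 65.4| = √(30.7² + 65.4²) = 72.25
|G(j30.7)| = 83.6 / (31.1 × 72.25) = 0.037202
20 log₁₀(0.037202) = -28.589 dB

-28.59 dB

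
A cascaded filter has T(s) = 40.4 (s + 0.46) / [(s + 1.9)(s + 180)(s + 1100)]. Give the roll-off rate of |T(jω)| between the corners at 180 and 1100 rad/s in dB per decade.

-20 dB/decade

In this band the factors already past their corner are: zero at 0.46, pole at 1.9, pole at 180; net slope = -20 dB/decade.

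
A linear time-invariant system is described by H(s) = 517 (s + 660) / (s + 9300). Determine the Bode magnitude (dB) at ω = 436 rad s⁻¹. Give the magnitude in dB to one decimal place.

|j436 + 660| = √(436² + 660²) = 791
|j436 + 9300| = √(436² + 9300²) = 9310
|H(j436)| = 517 × 791 / 9310 = 43.925
20 log₁₀(43.925) = 32.85 dB

32.9 dB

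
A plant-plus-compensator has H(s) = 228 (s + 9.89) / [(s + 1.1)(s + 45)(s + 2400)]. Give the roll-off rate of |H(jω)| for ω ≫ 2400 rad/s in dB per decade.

-40 dB/decade

With 1 zero and 3 poles, the high-frequency asymptotic slope is 20 × (1 − 3) = -40 dB/decade.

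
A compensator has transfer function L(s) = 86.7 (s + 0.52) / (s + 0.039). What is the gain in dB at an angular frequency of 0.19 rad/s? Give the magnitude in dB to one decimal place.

|j0.19 + 0.52| = √(0.19² + 0.52²) = 0.5536
|j0.19 + 0.039| = √(0.19² + 0.039²) = 0.194
|L(j0.19)| = 86.7 × 0.5536 / 0.194 = 247.47
20 log₁₀(247.47) = 47.87 dB

47.9 dB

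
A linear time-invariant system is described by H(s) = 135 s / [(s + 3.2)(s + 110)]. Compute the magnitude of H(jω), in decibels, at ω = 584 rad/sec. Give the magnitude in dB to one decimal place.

|j584| = 584
|j584 + 3.2| = √(584² + 3.2²) = 584
|j584 + 110| = √(584² + 110²) = 594.3
|H(j584)| = 135 × 584 / (584 × 594.3) = 0.22717
20 log₁₀(0.22717) = -12.87 dB

-12.9 dB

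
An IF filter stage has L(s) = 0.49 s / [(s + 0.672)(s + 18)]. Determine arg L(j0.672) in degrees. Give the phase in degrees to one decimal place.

42.9°

∠(j0.672) = 90.00°
∠(j0.672 + 0.672) = arctan(0.672/0.672) = 45.00°
∠(j0.672 + 18) = arctan(0.672/18) = 2.14°
∠L(j0.672) = 90.00° − (45.00° + 2.14°) = 42.86°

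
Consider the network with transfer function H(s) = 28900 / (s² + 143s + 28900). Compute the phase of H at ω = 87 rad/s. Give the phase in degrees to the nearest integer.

-30°

∠[(j87)² + 143(j87) + 28900] = ∠[21331 + j12441] = 30.25°
∠H(j87) = −30.25° = -30.25°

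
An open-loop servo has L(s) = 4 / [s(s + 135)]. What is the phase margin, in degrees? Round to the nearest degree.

90°

Gain crossover: |L(jω)| = 1 at ω ≈ 0.0296 rad s⁻¹.
∠L(j0.0296) = −90° − arctan(0.0296/135) ≈ -90.01°
PM = 180° + (-90.01°) = 89.99°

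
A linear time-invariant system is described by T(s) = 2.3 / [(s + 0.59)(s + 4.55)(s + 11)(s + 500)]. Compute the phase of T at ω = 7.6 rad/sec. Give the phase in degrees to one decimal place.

∠(j7.6 + 0.59) = arctan(7.6/0.59) = 85.56°
∠(j7.6 + 4.55) = arctan(7.6/4.55) = 59.09°
∠(j7.6 + 11) = arctan(7.6/11) = 34.64°
∠(j7.6 + 500) = arctan(7.6/500) = 0.87°
∠T(j7.6) = − (85.56° + 59.09° + 34.64° + 0.87°) = -180.16°

-180.2 deg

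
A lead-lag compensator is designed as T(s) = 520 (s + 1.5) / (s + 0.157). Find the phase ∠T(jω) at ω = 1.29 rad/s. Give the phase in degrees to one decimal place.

-42.4°

∠(j1.29 + 1.5) = arctan(1.29/1.5) = 40.70°
∠(j1.29 + 0.157) = arctan(1.29/0.157) = 83.06°
∠T(j1.29) = 40.70° − 83.06° = -42.37°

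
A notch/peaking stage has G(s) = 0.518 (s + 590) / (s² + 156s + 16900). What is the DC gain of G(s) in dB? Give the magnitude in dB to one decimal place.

G(0) = 0.518 × 590 / 16900 = 0.018084
20 log₁₀(0.018084) = -34.85 dB

-34.9 dB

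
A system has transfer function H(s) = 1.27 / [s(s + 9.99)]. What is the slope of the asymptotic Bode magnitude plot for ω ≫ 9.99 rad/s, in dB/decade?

With 0 zeros and 2 poles, the high-frequency asymptotic slope is 20 × (0 − 2) = -40 dB/decade.

-40 dB/decade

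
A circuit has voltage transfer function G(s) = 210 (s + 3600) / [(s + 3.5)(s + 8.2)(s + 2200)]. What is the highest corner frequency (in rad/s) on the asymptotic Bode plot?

3600 rad/s

Break frequencies occur at each pole and zero magnitude: 3.5 rad/s, 8.2 rad/s, 2200 rad/s, 3600 rad/s.
The highest is 3600 rad/s.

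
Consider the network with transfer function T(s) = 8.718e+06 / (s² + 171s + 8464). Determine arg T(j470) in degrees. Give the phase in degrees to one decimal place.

∠[(j470)² + 171(j470) + 8464] = ∠[-2.1244e+05 + j80370] = 159.28°
∠T(j470) = −159.28° = -159.28°

-159.3°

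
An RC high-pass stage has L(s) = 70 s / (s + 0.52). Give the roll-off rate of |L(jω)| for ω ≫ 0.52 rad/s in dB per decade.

With 1 zero and 1 pole, the high-frequency asymptotic slope is 20 × (1 − 1) = 0 dB/decade.

0 dB/decade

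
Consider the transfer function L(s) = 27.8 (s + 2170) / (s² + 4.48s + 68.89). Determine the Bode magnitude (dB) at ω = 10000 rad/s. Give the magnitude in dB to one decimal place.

|j10000 + 2170| = √(10000² + 2170²) = 1.023e+04
|(j10000)² + 4.48(j10000) + 68.89| = |-1e+08 + j44800| = 1e+08
|L(j10000)| = 27.8 × 1.023e+04 / 1e+08 = 0.0028447
20 log₁₀(0.0028447) = -50.92 dB

-50.9 dB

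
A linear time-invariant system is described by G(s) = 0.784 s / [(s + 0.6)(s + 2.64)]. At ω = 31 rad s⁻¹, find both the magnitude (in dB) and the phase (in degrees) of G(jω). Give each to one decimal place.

|j31| = 31
|j31 + 0.6| = √(31² + 0.6²) = 31.01
|j31 + 2.64| = √(31² + 2.64²) = 31.11
|G(j31)| = 0.784 × 31 / (31.01 × 31.11) = 0.025194
20 log₁₀(0.025194) = -31.97 dB
∠(j31) = 90.00°
∠(j31 + 0.6) = arctan(31/0.6) = 88.89°
∠(j31 + 2.64) = arctan(31/2.64) = 85.13°
∠G(j31) = 90.00° − (88.89° + 85.13°) = -84.02°

|G| = -32.0 dB, ∠G = -84.0 deg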